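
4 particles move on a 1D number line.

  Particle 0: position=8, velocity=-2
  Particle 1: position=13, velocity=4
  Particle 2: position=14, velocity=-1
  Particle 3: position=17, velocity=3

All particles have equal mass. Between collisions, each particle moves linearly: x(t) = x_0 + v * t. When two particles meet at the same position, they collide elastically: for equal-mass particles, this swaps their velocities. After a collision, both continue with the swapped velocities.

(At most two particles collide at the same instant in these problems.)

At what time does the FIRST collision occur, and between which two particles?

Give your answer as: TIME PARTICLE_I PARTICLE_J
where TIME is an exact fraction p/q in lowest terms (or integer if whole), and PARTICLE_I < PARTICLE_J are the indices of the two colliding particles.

Pair (0,1): pos 8,13 vel -2,4 -> not approaching (rel speed -6 <= 0)
Pair (1,2): pos 13,14 vel 4,-1 -> gap=1, closing at 5/unit, collide at t=1/5
Pair (2,3): pos 14,17 vel -1,3 -> not approaching (rel speed -4 <= 0)
Earliest collision: t=1/5 between 1 and 2

Answer: 1/5 1 2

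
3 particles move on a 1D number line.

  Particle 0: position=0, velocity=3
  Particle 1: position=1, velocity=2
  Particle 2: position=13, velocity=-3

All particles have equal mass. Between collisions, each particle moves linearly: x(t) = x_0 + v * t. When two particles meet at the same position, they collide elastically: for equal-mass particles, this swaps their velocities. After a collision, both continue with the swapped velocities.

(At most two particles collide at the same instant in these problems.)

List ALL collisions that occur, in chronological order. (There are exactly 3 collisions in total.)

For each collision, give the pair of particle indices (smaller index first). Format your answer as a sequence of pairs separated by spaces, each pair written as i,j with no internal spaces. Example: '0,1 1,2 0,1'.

Answer: 0,1 1,2 0,1

Derivation:
Collision at t=1: particles 0 and 1 swap velocities; positions: p0=3 p1=3 p2=10; velocities now: v0=2 v1=3 v2=-3
Collision at t=13/6: particles 1 and 2 swap velocities; positions: p0=16/3 p1=13/2 p2=13/2; velocities now: v0=2 v1=-3 v2=3
Collision at t=12/5: particles 0 and 1 swap velocities; positions: p0=29/5 p1=29/5 p2=36/5; velocities now: v0=-3 v1=2 v2=3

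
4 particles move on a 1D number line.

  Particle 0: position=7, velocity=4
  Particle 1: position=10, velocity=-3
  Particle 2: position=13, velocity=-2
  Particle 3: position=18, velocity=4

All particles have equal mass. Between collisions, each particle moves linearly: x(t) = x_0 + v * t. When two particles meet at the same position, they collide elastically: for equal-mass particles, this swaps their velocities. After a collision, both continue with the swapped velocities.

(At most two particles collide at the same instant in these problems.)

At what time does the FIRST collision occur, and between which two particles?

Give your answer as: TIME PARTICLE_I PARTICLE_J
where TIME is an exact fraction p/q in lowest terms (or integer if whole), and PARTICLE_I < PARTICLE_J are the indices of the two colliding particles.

Answer: 3/7 0 1

Derivation:
Pair (0,1): pos 7,10 vel 4,-3 -> gap=3, closing at 7/unit, collide at t=3/7
Pair (1,2): pos 10,13 vel -3,-2 -> not approaching (rel speed -1 <= 0)
Pair (2,3): pos 13,18 vel -2,4 -> not approaching (rel speed -6 <= 0)
Earliest collision: t=3/7 between 0 and 1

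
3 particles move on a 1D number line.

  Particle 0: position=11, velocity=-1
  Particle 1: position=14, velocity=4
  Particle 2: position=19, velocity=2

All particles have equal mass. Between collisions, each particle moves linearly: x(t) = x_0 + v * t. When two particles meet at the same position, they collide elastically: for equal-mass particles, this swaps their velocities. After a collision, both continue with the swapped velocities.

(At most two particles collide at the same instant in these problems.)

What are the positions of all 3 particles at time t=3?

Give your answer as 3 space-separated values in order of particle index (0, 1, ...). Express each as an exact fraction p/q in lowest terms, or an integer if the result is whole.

Answer: 8 25 26

Derivation:
Collision at t=5/2: particles 1 and 2 swap velocities; positions: p0=17/2 p1=24 p2=24; velocities now: v0=-1 v1=2 v2=4
Advance to t=3 (no further collisions before then); velocities: v0=-1 v1=2 v2=4; positions = 8 25 26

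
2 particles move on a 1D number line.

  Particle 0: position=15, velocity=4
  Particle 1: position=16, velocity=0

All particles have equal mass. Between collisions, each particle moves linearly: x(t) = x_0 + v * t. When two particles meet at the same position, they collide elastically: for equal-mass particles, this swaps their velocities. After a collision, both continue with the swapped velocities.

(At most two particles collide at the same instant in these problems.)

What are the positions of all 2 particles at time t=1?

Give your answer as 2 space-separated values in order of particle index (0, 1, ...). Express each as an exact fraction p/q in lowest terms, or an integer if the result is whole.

Collision at t=1/4: particles 0 and 1 swap velocities; positions: p0=16 p1=16; velocities now: v0=0 v1=4
Advance to t=1 (no further collisions before then); velocities: v0=0 v1=4; positions = 16 19

Answer: 16 19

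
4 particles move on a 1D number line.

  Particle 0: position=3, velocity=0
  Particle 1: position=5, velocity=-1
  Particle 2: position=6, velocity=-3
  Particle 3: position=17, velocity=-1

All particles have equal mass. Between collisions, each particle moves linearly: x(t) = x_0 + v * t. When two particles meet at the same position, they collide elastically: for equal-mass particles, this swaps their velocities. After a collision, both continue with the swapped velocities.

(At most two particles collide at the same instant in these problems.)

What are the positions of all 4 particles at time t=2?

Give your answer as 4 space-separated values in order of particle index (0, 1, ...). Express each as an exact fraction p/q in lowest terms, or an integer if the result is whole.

Answer: 0 3 3 15

Derivation:
Collision at t=1/2: particles 1 and 2 swap velocities; positions: p0=3 p1=9/2 p2=9/2 p3=33/2; velocities now: v0=0 v1=-3 v2=-1 v3=-1
Collision at t=1: particles 0 and 1 swap velocities; positions: p0=3 p1=3 p2=4 p3=16; velocities now: v0=-3 v1=0 v2=-1 v3=-1
Collision at t=2: particles 1 and 2 swap velocities; positions: p0=0 p1=3 p2=3 p3=15; velocities now: v0=-3 v1=-1 v2=0 v3=-1
Advance to t=2 (no further collisions before then); velocities: v0=-3 v1=-1 v2=0 v3=-1; positions = 0 3 3 15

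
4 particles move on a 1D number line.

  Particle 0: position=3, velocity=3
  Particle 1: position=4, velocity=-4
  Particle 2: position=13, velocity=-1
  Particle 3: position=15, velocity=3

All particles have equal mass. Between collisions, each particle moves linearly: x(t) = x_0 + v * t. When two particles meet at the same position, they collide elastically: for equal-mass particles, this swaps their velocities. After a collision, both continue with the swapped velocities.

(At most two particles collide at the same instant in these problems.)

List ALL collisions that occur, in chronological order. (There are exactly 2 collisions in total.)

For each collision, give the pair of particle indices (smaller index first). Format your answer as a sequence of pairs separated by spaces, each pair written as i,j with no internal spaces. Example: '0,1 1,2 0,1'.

Answer: 0,1 1,2

Derivation:
Collision at t=1/7: particles 0 and 1 swap velocities; positions: p0=24/7 p1=24/7 p2=90/7 p3=108/7; velocities now: v0=-4 v1=3 v2=-1 v3=3
Collision at t=5/2: particles 1 and 2 swap velocities; positions: p0=-6 p1=21/2 p2=21/2 p3=45/2; velocities now: v0=-4 v1=-1 v2=3 v3=3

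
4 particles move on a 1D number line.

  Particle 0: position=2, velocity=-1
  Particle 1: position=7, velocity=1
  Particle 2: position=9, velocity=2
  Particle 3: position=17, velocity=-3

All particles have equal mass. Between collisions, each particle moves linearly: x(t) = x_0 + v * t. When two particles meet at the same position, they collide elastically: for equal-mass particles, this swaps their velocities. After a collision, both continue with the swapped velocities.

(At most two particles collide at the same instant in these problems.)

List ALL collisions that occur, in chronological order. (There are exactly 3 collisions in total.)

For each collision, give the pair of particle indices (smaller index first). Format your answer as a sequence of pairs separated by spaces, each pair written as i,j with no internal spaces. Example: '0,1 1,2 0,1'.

Answer: 2,3 1,2 0,1

Derivation:
Collision at t=8/5: particles 2 and 3 swap velocities; positions: p0=2/5 p1=43/5 p2=61/5 p3=61/5; velocities now: v0=-1 v1=1 v2=-3 v3=2
Collision at t=5/2: particles 1 and 2 swap velocities; positions: p0=-1/2 p1=19/2 p2=19/2 p3=14; velocities now: v0=-1 v1=-3 v2=1 v3=2
Collision at t=15/2: particles 0 and 1 swap velocities; positions: p0=-11/2 p1=-11/2 p2=29/2 p3=24; velocities now: v0=-3 v1=-1 v2=1 v3=2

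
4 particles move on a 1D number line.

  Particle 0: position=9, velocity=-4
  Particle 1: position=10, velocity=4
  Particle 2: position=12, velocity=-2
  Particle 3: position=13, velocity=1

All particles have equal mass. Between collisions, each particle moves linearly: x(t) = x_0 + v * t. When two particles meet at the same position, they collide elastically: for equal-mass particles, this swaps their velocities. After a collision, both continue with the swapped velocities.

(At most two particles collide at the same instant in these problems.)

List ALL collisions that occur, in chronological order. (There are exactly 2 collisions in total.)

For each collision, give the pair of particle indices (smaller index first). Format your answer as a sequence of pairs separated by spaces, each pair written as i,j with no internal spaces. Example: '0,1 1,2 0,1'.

Collision at t=1/3: particles 1 and 2 swap velocities; positions: p0=23/3 p1=34/3 p2=34/3 p3=40/3; velocities now: v0=-4 v1=-2 v2=4 v3=1
Collision at t=1: particles 2 and 3 swap velocities; positions: p0=5 p1=10 p2=14 p3=14; velocities now: v0=-4 v1=-2 v2=1 v3=4

Answer: 1,2 2,3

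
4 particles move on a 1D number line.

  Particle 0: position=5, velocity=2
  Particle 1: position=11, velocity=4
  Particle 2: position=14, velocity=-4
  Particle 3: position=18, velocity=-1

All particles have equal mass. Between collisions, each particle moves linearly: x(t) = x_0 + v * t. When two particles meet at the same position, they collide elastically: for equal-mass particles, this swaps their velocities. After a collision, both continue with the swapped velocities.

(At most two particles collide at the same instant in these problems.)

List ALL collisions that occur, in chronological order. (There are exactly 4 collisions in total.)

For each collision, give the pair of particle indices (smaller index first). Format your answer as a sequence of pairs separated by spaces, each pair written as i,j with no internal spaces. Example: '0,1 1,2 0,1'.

Collision at t=3/8: particles 1 and 2 swap velocities; positions: p0=23/4 p1=25/2 p2=25/2 p3=141/8; velocities now: v0=2 v1=-4 v2=4 v3=-1
Collision at t=7/5: particles 2 and 3 swap velocities; positions: p0=39/5 p1=42/5 p2=83/5 p3=83/5; velocities now: v0=2 v1=-4 v2=-1 v3=4
Collision at t=3/2: particles 0 and 1 swap velocities; positions: p0=8 p1=8 p2=33/2 p3=17; velocities now: v0=-4 v1=2 v2=-1 v3=4
Collision at t=13/3: particles 1 and 2 swap velocities; positions: p0=-10/3 p1=41/3 p2=41/3 p3=85/3; velocities now: v0=-4 v1=-1 v2=2 v3=4

Answer: 1,2 2,3 0,1 1,2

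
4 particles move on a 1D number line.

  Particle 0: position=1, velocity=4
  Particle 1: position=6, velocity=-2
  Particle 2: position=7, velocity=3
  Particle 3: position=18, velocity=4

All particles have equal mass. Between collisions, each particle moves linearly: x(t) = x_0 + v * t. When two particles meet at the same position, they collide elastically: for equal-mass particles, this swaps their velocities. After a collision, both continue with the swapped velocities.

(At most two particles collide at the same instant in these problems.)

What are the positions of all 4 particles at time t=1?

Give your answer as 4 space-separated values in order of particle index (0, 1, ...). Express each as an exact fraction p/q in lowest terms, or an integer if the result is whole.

Answer: 4 5 10 22

Derivation:
Collision at t=5/6: particles 0 and 1 swap velocities; positions: p0=13/3 p1=13/3 p2=19/2 p3=64/3; velocities now: v0=-2 v1=4 v2=3 v3=4
Advance to t=1 (no further collisions before then); velocities: v0=-2 v1=4 v2=3 v3=4; positions = 4 5 10 22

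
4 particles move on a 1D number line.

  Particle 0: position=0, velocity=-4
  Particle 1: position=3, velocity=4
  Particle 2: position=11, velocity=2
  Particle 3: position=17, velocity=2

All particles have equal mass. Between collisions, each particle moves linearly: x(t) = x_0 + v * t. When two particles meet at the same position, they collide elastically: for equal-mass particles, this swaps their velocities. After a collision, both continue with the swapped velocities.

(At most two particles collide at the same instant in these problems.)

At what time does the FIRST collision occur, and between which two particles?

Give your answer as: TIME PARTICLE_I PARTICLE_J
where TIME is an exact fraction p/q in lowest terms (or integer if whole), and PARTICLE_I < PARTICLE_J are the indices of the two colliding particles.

Pair (0,1): pos 0,3 vel -4,4 -> not approaching (rel speed -8 <= 0)
Pair (1,2): pos 3,11 vel 4,2 -> gap=8, closing at 2/unit, collide at t=4
Pair (2,3): pos 11,17 vel 2,2 -> not approaching (rel speed 0 <= 0)
Earliest collision: t=4 between 1 and 2

Answer: 4 1 2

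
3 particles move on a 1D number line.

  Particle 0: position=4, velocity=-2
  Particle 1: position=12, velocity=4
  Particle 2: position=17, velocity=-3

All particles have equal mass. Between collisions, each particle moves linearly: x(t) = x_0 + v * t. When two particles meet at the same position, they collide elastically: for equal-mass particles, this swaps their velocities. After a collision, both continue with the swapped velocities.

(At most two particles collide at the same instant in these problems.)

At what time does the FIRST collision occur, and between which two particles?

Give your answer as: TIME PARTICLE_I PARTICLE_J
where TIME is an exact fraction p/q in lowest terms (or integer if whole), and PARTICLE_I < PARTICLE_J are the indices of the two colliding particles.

Answer: 5/7 1 2

Derivation:
Pair (0,1): pos 4,12 vel -2,4 -> not approaching (rel speed -6 <= 0)
Pair (1,2): pos 12,17 vel 4,-3 -> gap=5, closing at 7/unit, collide at t=5/7
Earliest collision: t=5/7 between 1 and 2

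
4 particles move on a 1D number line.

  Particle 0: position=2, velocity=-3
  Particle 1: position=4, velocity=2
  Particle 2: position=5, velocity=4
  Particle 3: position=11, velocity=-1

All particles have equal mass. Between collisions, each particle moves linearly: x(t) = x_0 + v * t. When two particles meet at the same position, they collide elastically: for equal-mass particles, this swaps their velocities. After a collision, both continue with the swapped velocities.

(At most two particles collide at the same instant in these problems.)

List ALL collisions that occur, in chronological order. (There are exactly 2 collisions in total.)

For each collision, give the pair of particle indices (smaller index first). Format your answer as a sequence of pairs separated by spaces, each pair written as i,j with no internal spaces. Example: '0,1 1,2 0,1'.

Collision at t=6/5: particles 2 and 3 swap velocities; positions: p0=-8/5 p1=32/5 p2=49/5 p3=49/5; velocities now: v0=-3 v1=2 v2=-1 v3=4
Collision at t=7/3: particles 1 and 2 swap velocities; positions: p0=-5 p1=26/3 p2=26/3 p3=43/3; velocities now: v0=-3 v1=-1 v2=2 v3=4

Answer: 2,3 1,2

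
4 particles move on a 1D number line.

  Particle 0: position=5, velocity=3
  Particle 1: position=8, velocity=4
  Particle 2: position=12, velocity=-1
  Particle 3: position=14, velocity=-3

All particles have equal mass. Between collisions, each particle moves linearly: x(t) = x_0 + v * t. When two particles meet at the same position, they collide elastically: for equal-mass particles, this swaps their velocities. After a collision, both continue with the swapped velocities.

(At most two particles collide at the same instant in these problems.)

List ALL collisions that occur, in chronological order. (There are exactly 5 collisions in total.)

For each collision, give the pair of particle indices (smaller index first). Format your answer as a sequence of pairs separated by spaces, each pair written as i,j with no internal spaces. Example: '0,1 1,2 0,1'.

Answer: 1,2 2,3 1,2 0,1 1,2

Derivation:
Collision at t=4/5: particles 1 and 2 swap velocities; positions: p0=37/5 p1=56/5 p2=56/5 p3=58/5; velocities now: v0=3 v1=-1 v2=4 v3=-3
Collision at t=6/7: particles 2 and 3 swap velocities; positions: p0=53/7 p1=78/7 p2=80/7 p3=80/7; velocities now: v0=3 v1=-1 v2=-3 v3=4
Collision at t=1: particles 1 and 2 swap velocities; positions: p0=8 p1=11 p2=11 p3=12; velocities now: v0=3 v1=-3 v2=-1 v3=4
Collision at t=3/2: particles 0 and 1 swap velocities; positions: p0=19/2 p1=19/2 p2=21/2 p3=14; velocities now: v0=-3 v1=3 v2=-1 v3=4
Collision at t=7/4: particles 1 and 2 swap velocities; positions: p0=35/4 p1=41/4 p2=41/4 p3=15; velocities now: v0=-3 v1=-1 v2=3 v3=4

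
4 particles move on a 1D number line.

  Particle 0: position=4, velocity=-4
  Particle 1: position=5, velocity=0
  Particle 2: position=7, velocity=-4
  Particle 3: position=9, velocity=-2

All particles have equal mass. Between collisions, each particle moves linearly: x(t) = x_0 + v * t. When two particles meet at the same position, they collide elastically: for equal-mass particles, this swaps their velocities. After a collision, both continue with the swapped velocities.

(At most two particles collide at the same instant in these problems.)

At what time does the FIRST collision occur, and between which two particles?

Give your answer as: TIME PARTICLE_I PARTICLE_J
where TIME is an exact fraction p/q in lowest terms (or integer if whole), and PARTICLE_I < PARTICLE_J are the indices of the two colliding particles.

Pair (0,1): pos 4,5 vel -4,0 -> not approaching (rel speed -4 <= 0)
Pair (1,2): pos 5,7 vel 0,-4 -> gap=2, closing at 4/unit, collide at t=1/2
Pair (2,3): pos 7,9 vel -4,-2 -> not approaching (rel speed -2 <= 0)
Earliest collision: t=1/2 between 1 and 2

Answer: 1/2 1 2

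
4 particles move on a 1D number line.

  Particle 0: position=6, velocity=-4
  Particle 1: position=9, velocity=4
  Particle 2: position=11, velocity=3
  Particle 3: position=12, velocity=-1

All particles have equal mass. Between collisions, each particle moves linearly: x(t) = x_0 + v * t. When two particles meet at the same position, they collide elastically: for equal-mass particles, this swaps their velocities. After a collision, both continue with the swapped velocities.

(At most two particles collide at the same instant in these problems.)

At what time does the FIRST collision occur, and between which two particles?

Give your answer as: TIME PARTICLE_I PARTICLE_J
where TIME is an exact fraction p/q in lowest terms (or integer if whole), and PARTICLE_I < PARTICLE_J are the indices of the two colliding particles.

Answer: 1/4 2 3

Derivation:
Pair (0,1): pos 6,9 vel -4,4 -> not approaching (rel speed -8 <= 0)
Pair (1,2): pos 9,11 vel 4,3 -> gap=2, closing at 1/unit, collide at t=2
Pair (2,3): pos 11,12 vel 3,-1 -> gap=1, closing at 4/unit, collide at t=1/4
Earliest collision: t=1/4 between 2 and 3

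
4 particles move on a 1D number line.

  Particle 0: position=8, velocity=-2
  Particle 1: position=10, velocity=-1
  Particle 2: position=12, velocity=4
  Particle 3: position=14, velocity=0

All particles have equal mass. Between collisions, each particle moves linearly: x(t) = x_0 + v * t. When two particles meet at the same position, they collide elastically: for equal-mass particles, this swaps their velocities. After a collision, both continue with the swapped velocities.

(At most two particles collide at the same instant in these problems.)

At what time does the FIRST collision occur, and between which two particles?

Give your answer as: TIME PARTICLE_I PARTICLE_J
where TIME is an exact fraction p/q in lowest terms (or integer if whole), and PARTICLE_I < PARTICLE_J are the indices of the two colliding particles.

Pair (0,1): pos 8,10 vel -2,-1 -> not approaching (rel speed -1 <= 0)
Pair (1,2): pos 10,12 vel -1,4 -> not approaching (rel speed -5 <= 0)
Pair (2,3): pos 12,14 vel 4,0 -> gap=2, closing at 4/unit, collide at t=1/2
Earliest collision: t=1/2 between 2 and 3

Answer: 1/2 2 3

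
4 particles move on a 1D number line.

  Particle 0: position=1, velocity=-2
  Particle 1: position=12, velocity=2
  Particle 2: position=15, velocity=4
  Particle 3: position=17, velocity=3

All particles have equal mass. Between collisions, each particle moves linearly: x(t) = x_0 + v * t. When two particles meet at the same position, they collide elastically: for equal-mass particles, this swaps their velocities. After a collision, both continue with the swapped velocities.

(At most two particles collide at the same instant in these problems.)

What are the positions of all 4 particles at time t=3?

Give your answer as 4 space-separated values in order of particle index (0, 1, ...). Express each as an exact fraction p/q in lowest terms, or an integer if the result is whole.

Collision at t=2: particles 2 and 3 swap velocities; positions: p0=-3 p1=16 p2=23 p3=23; velocities now: v0=-2 v1=2 v2=3 v3=4
Advance to t=3 (no further collisions before then); velocities: v0=-2 v1=2 v2=3 v3=4; positions = -5 18 26 27

Answer: -5 18 26 27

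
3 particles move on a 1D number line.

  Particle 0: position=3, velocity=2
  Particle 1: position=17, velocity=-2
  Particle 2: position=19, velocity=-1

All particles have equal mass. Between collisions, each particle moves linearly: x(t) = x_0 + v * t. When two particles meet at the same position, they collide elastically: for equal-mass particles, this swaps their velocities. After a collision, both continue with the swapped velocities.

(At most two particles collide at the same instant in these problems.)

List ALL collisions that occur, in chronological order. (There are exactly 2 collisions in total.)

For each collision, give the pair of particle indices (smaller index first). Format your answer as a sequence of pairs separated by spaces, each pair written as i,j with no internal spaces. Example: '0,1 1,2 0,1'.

Collision at t=7/2: particles 0 and 1 swap velocities; positions: p0=10 p1=10 p2=31/2; velocities now: v0=-2 v1=2 v2=-1
Collision at t=16/3: particles 1 and 2 swap velocities; positions: p0=19/3 p1=41/3 p2=41/3; velocities now: v0=-2 v1=-1 v2=2

Answer: 0,1 1,2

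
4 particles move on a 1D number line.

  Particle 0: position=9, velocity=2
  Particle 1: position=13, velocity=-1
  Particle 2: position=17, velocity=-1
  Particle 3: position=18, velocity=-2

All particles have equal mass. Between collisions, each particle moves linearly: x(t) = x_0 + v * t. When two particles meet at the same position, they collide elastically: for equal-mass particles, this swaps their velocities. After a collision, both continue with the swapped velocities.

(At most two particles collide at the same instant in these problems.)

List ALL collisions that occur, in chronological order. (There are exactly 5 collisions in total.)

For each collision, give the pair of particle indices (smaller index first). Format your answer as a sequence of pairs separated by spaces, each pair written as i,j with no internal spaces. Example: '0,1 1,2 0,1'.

Answer: 2,3 0,1 1,2 2,3 0,1

Derivation:
Collision at t=1: particles 2 and 3 swap velocities; positions: p0=11 p1=12 p2=16 p3=16; velocities now: v0=2 v1=-1 v2=-2 v3=-1
Collision at t=4/3: particles 0 and 1 swap velocities; positions: p0=35/3 p1=35/3 p2=46/3 p3=47/3; velocities now: v0=-1 v1=2 v2=-2 v3=-1
Collision at t=9/4: particles 1 and 2 swap velocities; positions: p0=43/4 p1=27/2 p2=27/2 p3=59/4; velocities now: v0=-1 v1=-2 v2=2 v3=-1
Collision at t=8/3: particles 2 and 3 swap velocities; positions: p0=31/3 p1=38/3 p2=43/3 p3=43/3; velocities now: v0=-1 v1=-2 v2=-1 v3=2
Collision at t=5: particles 0 and 1 swap velocities; positions: p0=8 p1=8 p2=12 p3=19; velocities now: v0=-2 v1=-1 v2=-1 v3=2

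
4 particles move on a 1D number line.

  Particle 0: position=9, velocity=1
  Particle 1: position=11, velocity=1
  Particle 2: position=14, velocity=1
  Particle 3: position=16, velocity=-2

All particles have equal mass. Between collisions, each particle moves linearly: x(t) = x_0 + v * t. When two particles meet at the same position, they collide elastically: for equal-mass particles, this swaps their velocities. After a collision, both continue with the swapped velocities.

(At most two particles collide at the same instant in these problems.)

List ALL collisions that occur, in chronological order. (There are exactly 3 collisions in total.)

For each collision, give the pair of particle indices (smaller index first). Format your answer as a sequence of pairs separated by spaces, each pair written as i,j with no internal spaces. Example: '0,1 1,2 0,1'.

Answer: 2,3 1,2 0,1

Derivation:
Collision at t=2/3: particles 2 and 3 swap velocities; positions: p0=29/3 p1=35/3 p2=44/3 p3=44/3; velocities now: v0=1 v1=1 v2=-2 v3=1
Collision at t=5/3: particles 1 and 2 swap velocities; positions: p0=32/3 p1=38/3 p2=38/3 p3=47/3; velocities now: v0=1 v1=-2 v2=1 v3=1
Collision at t=7/3: particles 0 and 1 swap velocities; positions: p0=34/3 p1=34/3 p2=40/3 p3=49/3; velocities now: v0=-2 v1=1 v2=1 v3=1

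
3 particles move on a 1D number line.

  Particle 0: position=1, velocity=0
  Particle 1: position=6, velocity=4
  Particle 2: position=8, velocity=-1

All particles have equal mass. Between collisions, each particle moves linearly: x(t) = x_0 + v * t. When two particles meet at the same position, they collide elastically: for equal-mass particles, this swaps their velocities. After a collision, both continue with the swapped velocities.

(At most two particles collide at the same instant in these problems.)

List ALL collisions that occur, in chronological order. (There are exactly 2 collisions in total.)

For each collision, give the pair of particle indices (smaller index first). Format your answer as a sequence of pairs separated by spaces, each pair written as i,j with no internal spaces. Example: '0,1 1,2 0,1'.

Collision at t=2/5: particles 1 and 2 swap velocities; positions: p0=1 p1=38/5 p2=38/5; velocities now: v0=0 v1=-1 v2=4
Collision at t=7: particles 0 and 1 swap velocities; positions: p0=1 p1=1 p2=34; velocities now: v0=-1 v1=0 v2=4

Answer: 1,2 0,1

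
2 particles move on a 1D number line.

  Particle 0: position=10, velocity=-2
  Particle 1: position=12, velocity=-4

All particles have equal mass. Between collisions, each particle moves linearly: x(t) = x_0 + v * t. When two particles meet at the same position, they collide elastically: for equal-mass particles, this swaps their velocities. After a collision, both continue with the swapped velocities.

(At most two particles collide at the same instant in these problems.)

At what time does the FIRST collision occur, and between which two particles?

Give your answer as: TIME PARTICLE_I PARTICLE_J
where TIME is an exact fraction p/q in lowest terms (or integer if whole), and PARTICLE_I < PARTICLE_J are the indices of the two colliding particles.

Answer: 1 0 1

Derivation:
Pair (0,1): pos 10,12 vel -2,-4 -> gap=2, closing at 2/unit, collide at t=1
Earliest collision: t=1 between 0 and 1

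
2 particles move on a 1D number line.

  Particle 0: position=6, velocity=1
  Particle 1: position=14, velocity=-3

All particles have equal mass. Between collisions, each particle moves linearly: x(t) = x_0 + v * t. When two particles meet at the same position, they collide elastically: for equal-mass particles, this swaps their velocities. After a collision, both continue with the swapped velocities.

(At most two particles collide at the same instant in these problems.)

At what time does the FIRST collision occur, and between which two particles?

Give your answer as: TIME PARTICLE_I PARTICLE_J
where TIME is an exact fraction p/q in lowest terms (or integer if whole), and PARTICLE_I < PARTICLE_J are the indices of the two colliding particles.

Answer: 2 0 1

Derivation:
Pair (0,1): pos 6,14 vel 1,-3 -> gap=8, closing at 4/unit, collide at t=2
Earliest collision: t=2 between 0 and 1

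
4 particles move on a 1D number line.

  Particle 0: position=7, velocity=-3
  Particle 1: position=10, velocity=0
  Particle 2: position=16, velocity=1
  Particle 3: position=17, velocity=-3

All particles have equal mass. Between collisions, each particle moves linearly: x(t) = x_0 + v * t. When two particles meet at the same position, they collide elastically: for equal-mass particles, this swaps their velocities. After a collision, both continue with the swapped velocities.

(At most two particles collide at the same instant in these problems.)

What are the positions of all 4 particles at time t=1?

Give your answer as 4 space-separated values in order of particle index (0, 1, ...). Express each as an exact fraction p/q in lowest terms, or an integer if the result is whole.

Answer: 4 10 14 17

Derivation:
Collision at t=1/4: particles 2 and 3 swap velocities; positions: p0=25/4 p1=10 p2=65/4 p3=65/4; velocities now: v0=-3 v1=0 v2=-3 v3=1
Advance to t=1 (no further collisions before then); velocities: v0=-3 v1=0 v2=-3 v3=1; positions = 4 10 14 17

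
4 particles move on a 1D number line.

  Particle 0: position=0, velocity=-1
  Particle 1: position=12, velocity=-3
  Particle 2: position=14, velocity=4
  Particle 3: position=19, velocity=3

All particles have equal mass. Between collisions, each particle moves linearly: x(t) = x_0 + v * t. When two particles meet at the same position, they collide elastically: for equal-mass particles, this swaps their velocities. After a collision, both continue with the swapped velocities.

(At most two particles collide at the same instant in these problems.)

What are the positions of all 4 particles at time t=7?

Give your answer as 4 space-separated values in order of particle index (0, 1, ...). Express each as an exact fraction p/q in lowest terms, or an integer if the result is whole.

Answer: -9 -7 40 42

Derivation:
Collision at t=5: particles 2 and 3 swap velocities; positions: p0=-5 p1=-3 p2=34 p3=34; velocities now: v0=-1 v1=-3 v2=3 v3=4
Collision at t=6: particles 0 and 1 swap velocities; positions: p0=-6 p1=-6 p2=37 p3=38; velocities now: v0=-3 v1=-1 v2=3 v3=4
Advance to t=7 (no further collisions before then); velocities: v0=-3 v1=-1 v2=3 v3=4; positions = -9 -7 40 42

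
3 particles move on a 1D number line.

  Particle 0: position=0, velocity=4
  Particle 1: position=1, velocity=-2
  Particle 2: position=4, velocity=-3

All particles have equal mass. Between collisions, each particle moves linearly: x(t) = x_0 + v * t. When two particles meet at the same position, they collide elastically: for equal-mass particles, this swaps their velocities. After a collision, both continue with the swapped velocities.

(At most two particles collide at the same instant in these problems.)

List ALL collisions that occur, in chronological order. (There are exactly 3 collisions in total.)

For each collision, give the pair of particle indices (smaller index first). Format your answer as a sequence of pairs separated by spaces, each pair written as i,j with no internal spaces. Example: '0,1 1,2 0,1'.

Collision at t=1/6: particles 0 and 1 swap velocities; positions: p0=2/3 p1=2/3 p2=7/2; velocities now: v0=-2 v1=4 v2=-3
Collision at t=4/7: particles 1 and 2 swap velocities; positions: p0=-1/7 p1=16/7 p2=16/7; velocities now: v0=-2 v1=-3 v2=4
Collision at t=3: particles 0 and 1 swap velocities; positions: p0=-5 p1=-5 p2=12; velocities now: v0=-3 v1=-2 v2=4

Answer: 0,1 1,2 0,1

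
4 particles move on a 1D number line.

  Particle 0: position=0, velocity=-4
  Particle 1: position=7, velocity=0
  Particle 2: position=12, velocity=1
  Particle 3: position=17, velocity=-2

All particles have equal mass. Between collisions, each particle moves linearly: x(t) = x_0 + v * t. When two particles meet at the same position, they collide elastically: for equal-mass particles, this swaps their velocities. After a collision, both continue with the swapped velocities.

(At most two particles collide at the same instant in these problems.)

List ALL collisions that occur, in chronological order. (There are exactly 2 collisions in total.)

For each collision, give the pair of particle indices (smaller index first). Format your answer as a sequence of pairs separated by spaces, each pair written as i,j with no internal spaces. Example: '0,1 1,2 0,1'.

Answer: 2,3 1,2

Derivation:
Collision at t=5/3: particles 2 and 3 swap velocities; positions: p0=-20/3 p1=7 p2=41/3 p3=41/3; velocities now: v0=-4 v1=0 v2=-2 v3=1
Collision at t=5: particles 1 and 2 swap velocities; positions: p0=-20 p1=7 p2=7 p3=17; velocities now: v0=-4 v1=-2 v2=0 v3=1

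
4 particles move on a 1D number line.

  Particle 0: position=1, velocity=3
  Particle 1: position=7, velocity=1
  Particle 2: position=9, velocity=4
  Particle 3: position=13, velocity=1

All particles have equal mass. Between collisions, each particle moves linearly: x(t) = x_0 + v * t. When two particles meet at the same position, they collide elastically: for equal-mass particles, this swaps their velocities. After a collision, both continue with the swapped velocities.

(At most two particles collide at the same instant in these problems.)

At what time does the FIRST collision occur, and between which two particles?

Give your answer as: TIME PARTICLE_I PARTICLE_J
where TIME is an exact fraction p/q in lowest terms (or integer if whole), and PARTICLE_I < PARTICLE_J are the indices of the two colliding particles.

Answer: 4/3 2 3

Derivation:
Pair (0,1): pos 1,7 vel 3,1 -> gap=6, closing at 2/unit, collide at t=3
Pair (1,2): pos 7,9 vel 1,4 -> not approaching (rel speed -3 <= 0)
Pair (2,3): pos 9,13 vel 4,1 -> gap=4, closing at 3/unit, collide at t=4/3
Earliest collision: t=4/3 between 2 and 3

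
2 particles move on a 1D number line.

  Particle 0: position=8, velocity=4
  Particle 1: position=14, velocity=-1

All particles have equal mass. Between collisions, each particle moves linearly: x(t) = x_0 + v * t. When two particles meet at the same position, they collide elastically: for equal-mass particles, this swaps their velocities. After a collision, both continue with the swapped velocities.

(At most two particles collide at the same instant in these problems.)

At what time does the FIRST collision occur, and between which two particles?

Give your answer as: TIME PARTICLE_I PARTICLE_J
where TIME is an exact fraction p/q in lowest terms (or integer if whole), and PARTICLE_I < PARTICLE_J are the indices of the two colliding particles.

Answer: 6/5 0 1

Derivation:
Pair (0,1): pos 8,14 vel 4,-1 -> gap=6, closing at 5/unit, collide at t=6/5
Earliest collision: t=6/5 between 0 and 1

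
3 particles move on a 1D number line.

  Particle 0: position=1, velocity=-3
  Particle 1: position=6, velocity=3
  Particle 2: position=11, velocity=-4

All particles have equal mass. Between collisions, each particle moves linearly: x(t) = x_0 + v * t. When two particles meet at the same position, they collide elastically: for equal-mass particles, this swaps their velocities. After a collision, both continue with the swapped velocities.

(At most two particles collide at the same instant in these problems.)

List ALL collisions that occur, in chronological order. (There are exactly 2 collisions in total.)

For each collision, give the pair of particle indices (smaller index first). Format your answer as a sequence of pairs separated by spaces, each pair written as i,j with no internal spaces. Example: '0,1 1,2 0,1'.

Collision at t=5/7: particles 1 and 2 swap velocities; positions: p0=-8/7 p1=57/7 p2=57/7; velocities now: v0=-3 v1=-4 v2=3
Collision at t=10: particles 0 and 1 swap velocities; positions: p0=-29 p1=-29 p2=36; velocities now: v0=-4 v1=-3 v2=3

Answer: 1,2 0,1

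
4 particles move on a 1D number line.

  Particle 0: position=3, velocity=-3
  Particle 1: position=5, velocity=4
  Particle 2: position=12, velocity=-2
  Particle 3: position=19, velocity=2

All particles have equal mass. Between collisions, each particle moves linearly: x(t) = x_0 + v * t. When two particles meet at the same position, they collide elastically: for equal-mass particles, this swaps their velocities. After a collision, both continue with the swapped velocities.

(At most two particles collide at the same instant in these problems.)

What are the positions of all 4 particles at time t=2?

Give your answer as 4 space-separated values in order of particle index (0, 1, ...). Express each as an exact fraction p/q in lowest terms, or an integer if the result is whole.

Collision at t=7/6: particles 1 and 2 swap velocities; positions: p0=-1/2 p1=29/3 p2=29/3 p3=64/3; velocities now: v0=-3 v1=-2 v2=4 v3=2
Advance to t=2 (no further collisions before then); velocities: v0=-3 v1=-2 v2=4 v3=2; positions = -3 8 13 23

Answer: -3 8 13 23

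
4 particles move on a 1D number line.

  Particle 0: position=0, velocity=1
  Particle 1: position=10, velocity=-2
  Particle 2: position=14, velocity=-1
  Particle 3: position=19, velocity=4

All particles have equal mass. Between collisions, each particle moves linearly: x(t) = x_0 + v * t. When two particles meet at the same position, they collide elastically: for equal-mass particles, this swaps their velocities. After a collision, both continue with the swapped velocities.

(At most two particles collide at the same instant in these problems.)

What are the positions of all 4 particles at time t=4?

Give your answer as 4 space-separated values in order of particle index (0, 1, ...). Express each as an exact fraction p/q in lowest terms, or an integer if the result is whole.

Answer: 2 4 10 35

Derivation:
Collision at t=10/3: particles 0 and 1 swap velocities; positions: p0=10/3 p1=10/3 p2=32/3 p3=97/3; velocities now: v0=-2 v1=1 v2=-1 v3=4
Advance to t=4 (no further collisions before then); velocities: v0=-2 v1=1 v2=-1 v3=4; positions = 2 4 10 35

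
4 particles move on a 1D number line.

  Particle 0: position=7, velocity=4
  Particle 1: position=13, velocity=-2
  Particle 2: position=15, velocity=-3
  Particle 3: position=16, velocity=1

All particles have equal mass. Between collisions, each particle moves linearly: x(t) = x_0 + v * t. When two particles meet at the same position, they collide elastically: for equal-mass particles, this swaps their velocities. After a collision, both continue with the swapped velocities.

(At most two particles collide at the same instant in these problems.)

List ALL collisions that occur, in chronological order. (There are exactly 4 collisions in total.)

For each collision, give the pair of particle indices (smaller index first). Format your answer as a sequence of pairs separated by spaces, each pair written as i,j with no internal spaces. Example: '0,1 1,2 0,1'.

Answer: 0,1 1,2 0,1 2,3

Derivation:
Collision at t=1: particles 0 and 1 swap velocities; positions: p0=11 p1=11 p2=12 p3=17; velocities now: v0=-2 v1=4 v2=-3 v3=1
Collision at t=8/7: particles 1 and 2 swap velocities; positions: p0=75/7 p1=81/7 p2=81/7 p3=120/7; velocities now: v0=-2 v1=-3 v2=4 v3=1
Collision at t=2: particles 0 and 1 swap velocities; positions: p0=9 p1=9 p2=15 p3=18; velocities now: v0=-3 v1=-2 v2=4 v3=1
Collision at t=3: particles 2 and 3 swap velocities; positions: p0=6 p1=7 p2=19 p3=19; velocities now: v0=-3 v1=-2 v2=1 v3=4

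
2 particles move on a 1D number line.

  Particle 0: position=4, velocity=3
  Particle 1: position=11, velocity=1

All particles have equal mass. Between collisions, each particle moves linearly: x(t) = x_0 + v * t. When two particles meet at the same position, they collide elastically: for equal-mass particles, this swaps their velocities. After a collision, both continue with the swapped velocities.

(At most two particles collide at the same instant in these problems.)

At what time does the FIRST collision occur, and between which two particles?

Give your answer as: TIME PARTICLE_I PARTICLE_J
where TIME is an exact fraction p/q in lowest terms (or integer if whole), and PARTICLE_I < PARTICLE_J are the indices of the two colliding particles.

Pair (0,1): pos 4,11 vel 3,1 -> gap=7, closing at 2/unit, collide at t=7/2
Earliest collision: t=7/2 between 0 and 1

Answer: 7/2 0 1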